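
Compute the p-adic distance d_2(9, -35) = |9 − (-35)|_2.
d_2(9, -35) = 1/4

Step 1 — x − y = 9 − (-35) = 44. Step 2 — v_2(44) = 2 (factor: 44 = (2^2 · 11); the sign does not affect v_p). Step 3 — |x − y|_2 = 2^{-2} = 1/4.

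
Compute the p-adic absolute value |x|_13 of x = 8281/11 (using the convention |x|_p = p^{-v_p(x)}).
|8281/11|_13 = 1/169

Step 1 — compute v_13(x) by factoring powers of 13 out of the numerator and denominator: v_13(8281/11) = 2. Step 2 — apply |x|_p = p^{-v_p(x)} = 13^{-2} = 1/169.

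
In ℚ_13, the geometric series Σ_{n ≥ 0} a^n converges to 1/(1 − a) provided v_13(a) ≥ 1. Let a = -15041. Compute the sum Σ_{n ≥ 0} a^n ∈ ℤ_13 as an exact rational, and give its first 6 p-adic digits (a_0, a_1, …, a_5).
Σ a^n = 1/(1 − a) = 1/15042;  first 6 digits = (1, 0, 2, 6, 3, 11)

v_13(a) = 2 ≥ 1, so the series converges in ℤ_13 to 1/(1 − a) = 1/(1 − (-15041)) = 1/15042. Expand this rational in ℤ_13: compute digits iteratively via d_i = x_i mod 13, x_{i+1} = (x_i − d_i)/13. The first 6 digits are (1, 0, 2, 6, 3, 11).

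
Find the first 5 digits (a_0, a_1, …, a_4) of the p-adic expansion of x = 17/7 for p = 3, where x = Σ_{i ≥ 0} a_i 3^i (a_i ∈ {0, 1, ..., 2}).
(a_0, …, a_4) = (2, 1, 1, 0, 2)

v_3(17/7) = 0 (numerator and denominator both coprime to 3), so x ∈ ℤ_3^×. Compute digits iteratively via a_i = x_i mod 3, x_{i+1} = (x_i − a_i)/3, with x_0 = x:
  x_0 = 17/7;  a_0 = 2;  x_1 = (x_0 − 2)/3 = 1/7
  x_1 = 1/7;  a_1 = 1;  x_2 = (x_1 − 1)/3 = -2/7
  x_2 = -2/7;  a_2 = 1;  x_3 = (x_2 − 1)/3 = -3/7
  x_3 = -3/7;  a_3 = 0;  x_4 = (x_3 − 0)/3 = -1/7
  x_4 = -1/7;  a_4 = 2;  x_5 = (x_4 − 2)/3 = -5/7
Digits: (2, 1, 1, 0, 2).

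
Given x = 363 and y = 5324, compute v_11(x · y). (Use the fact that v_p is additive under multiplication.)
v_11(1932612) = 5

v_p(x) = 2 (factor: 363 = 11^2 · 3); v_p(y) = 3 (factor: 5324 = 11^3 · 4). Additivity: v_p(xy) = v_p(x) + v_p(y) = 2 + 3 = 5. (Direct check: xy = 1932612 = 11^5 · (12).)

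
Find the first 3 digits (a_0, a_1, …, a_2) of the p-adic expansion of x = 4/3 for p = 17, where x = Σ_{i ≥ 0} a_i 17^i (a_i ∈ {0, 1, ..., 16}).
(a_0, …, a_2) = (7, 11, 5)

v_17(4/3) = 0 (numerator and denominator both coprime to 17), so x ∈ ℤ_17^×. Compute digits iteratively via a_i = x_i mod 17, x_{i+1} = (x_i − a_i)/17, with x_0 = x:
  x_0 = 4/3;  a_0 = 7;  x_1 = (x_0 − 7)/17 = -1/3
  x_1 = -1/3;  a_1 = 11;  x_2 = (x_1 − 11)/17 = -2/3
  x_2 = -2/3;  a_2 = 5;  x_3 = (x_2 − 5)/17 = -1/3
Digits: (7, 11, 5).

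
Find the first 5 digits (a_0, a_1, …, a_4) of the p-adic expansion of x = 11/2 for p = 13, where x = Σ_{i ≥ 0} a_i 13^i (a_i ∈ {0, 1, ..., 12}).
(a_0, …, a_4) = (12, 6, 6, 6, 6)

v_13(11/2) = 0 (numerator and denominator both coprime to 13), so x ∈ ℤ_13^×. Compute digits iteratively via a_i = x_i mod 13, x_{i+1} = (x_i − a_i)/13, with x_0 = x:
  x_0 = 11/2;  a_0 = 12;  x_1 = (x_0 − 12)/13 = -1/2
  x_1 = -1/2;  a_1 = 6;  x_2 = (x_1 − 6)/13 = -1/2
  x_2 = -1/2;  a_2 = 6;  x_3 = (x_2 − 6)/13 = -1/2
  x_3 = -1/2;  a_3 = 6;  x_4 = (x_3 − 6)/13 = -1/2
  x_4 = -1/2;  a_4 = 6;  x_5 = (x_4 − 6)/13 = -1/2
Digits: (12, 6, 6, 6, 6).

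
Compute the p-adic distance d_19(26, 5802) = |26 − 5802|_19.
d_19(26, 5802) = 1/361

Step 1 — x − y = 26 − 5802 = -5776. Step 2 — v_19(-5776) = 2 (factor: -5776 = −(19^2 · 16); the sign does not affect v_p). Step 3 — |x − y|_19 = 19^{-2} = 1/361.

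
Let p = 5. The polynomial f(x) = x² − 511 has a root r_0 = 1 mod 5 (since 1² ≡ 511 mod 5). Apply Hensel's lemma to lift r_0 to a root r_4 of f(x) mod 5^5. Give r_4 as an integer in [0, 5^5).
r_4 = 2181 (mod 3125)

Hensel's recurrence: r_{i+1} = r_i − f(r_i)·(f′(r_i))^{-1} mod 5^{i+2}, with f′(x) = 2x. Iterate:
  r_0 = 1 (mod 5)
  r_1 = 6 (mod 25)
  r_2 = 56 (mod 125)
  r_3 = 306 (mod 625)
  r_4 = 2181 (mod 3125)
Final: r_4 = 2181, and one checks f(r_4) ≡ 0 mod 5^5.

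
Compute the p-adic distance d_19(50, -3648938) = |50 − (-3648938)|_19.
d_19(50, -3648938) = 1/130321

Step 1 — x − y = 50 − (-3648938) = 3648988. Step 2 — v_19(3648988) = 4 (factor: 3648988 = (19^4 · 28); the sign does not affect v_p). Step 3 — |x − y|_19 = 19^{-4} = 1/130321.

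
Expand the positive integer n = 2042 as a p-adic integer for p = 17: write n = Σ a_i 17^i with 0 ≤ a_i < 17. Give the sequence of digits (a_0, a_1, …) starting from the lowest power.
(a_0, a_1, …) = (2, 1, 7)

Repeated division by 17 gives the digits low-to-high: 2042 = 2 + 1·17^1 + 7·17^2. Digit sequence: (2, 1, 7).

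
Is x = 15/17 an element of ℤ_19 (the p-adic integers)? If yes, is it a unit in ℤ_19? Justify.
x ∈ ℤ_19^× (unit); v_19(x) = 0

ℤ_19 = {x ∈ ℚ_19 : v_19(x) ≥ 0} and ℤ_19^× = {x ∈ ℤ_19 : v_19(x) = 0}. Here v_19(15/17) = v_19(num) − v_19(den) = 0; compare against these criteria.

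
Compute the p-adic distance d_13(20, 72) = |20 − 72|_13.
d_13(20, 72) = 1/13

Step 1 — x − y = 20 − 72 = -52. Step 2 — v_13(-52) = 1 (factor: -52 = −(13^1 · 4); the sign does not affect v_p). Step 3 — |x − y|_13 = 13^{-1} = 1/13.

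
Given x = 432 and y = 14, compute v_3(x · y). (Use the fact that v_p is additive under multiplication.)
v_3(6048) = 3

v_p(x) = 3 (factor: 432 = 3^3 · 16); v_p(y) = 0 (factor: 14 = 3^0 · 14). Additivity: v_p(xy) = v_p(x) + v_p(y) = 3 + 0 = 3. (Direct check: xy = 6048 = 3^3 · (224).)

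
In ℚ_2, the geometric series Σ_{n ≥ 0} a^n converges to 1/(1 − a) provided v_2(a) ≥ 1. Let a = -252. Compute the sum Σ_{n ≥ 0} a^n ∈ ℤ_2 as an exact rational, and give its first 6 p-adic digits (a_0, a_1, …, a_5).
Σ a^n = 1/(1 − a) = 1/253;  first 6 digits = (1, 0, 1, 0, 1, 0)

v_2(a) = 2 ≥ 1, so the series converges in ℤ_2 to 1/(1 − a) = 1/(1 − (-252)) = 1/253. Expand this rational in ℤ_2: compute digits iteratively via d_i = x_i mod 2, x_{i+1} = (x_i − d_i)/2. The first 6 digits are (1, 0, 1, 0, 1, 0).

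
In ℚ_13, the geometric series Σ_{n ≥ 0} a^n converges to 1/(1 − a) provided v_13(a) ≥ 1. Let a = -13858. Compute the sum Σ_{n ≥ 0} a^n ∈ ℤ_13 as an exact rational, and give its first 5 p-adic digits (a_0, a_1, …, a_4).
Σ a^n = 1/(1 − a) = 1/13859;  first 5 digits = (1, 0, 9, 6, 2)

v_13(a) = 2 ≥ 1, so the series converges in ℤ_13 to 1/(1 − a) = 1/(1 − (-13858)) = 1/13859. Expand this rational in ℤ_13: compute digits iteratively via d_i = x_i mod 13, x_{i+1} = (x_i − d_i)/13. The first 5 digits are (1, 0, 9, 6, 2).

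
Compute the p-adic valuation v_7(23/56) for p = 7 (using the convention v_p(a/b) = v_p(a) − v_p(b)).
v_7(23/56) = -1

Factor powers of 7 from the numerator and denominator of the reduced fraction: 23 = 7^0 · 23 and 56 = 7^1 · 8. Apply v_p(a/b) = v_p(a) − v_p(b): v_7(23/56) = 0 − 1 = -1.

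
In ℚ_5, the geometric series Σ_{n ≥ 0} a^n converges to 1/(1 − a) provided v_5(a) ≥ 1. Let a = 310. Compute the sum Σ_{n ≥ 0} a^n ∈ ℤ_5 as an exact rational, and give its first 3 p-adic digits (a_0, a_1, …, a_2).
Σ a^n = 1/(1 − a) = -1/309;  first 3 digits = (1, 2, 1)

v_5(a) = 1 ≥ 1, so the series converges in ℤ_5 to 1/(1 − a) = 1/(1 − 310) = -1/309. Expand this rational in ℤ_5: compute digits iteratively via d_i = x_i mod 5, x_{i+1} = (x_i − d_i)/5. The first 3 digits are (1, 2, 1).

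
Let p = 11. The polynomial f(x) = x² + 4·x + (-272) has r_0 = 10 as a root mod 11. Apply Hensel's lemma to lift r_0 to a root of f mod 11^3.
r_2 = 1165 (mod 1331)

Hensel: r_{i+1} = r_i − f(r_i)·(f′(r_i))^{-1} mod 11^{i+2}, f′(x) = 2x + 4. Iterate:
  r_0 = 10 (mod 11)
  r_1 = 76 (mod 121)
  r_2 = 1165 (mod 1331)
Final: r = 1165 satisfies f(r) ≡ 0 mod 11^3.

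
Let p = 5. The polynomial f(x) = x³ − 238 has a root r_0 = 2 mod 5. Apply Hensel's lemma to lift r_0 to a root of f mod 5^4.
r_3 = 367 (mod 625)

Hensel: r_{i+1} = r_i − f(r_i)/f′(r_i) mod 5^{i+2}, where f′(x) = 3x². Iterate:
  r_0 = 2 (mod 5)
  r_1 = 17 (mod 25)
  r_2 = 117 (mod 125)
  r_3 = 367 (mod 625)
Final: r = 367 with f(r) ≡ 0 mod 5^4.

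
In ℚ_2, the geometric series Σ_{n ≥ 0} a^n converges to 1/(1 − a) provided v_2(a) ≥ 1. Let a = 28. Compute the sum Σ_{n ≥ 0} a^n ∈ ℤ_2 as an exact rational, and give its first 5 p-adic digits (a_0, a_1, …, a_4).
Σ a^n = 1/(1 − a) = -1/27;  first 5 digits = (1, 0, 1, 1, 0)

v_2(a) = 2 ≥ 1, so the series converges in ℤ_2 to 1/(1 − a) = 1/(1 − 28) = -1/27. Expand this rational in ℤ_2: compute digits iteratively via d_i = x_i mod 2, x_{i+1} = (x_i − d_i)/2. The first 5 digits are (1, 0, 1, 1, 0).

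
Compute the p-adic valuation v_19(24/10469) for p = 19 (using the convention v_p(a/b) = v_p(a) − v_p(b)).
v_19(24/10469) = -2

Factor powers of 19 from the numerator and denominator of the reduced fraction: 24 = 19^0 · 24 and 10469 = 19^2 · 29. Apply v_p(a/b) = v_p(a) − v_p(b): v_19(24/10469) = 0 − 2 = -2.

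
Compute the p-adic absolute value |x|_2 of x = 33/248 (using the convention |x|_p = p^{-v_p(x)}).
|33/248|_2 = 8

Step 1 — compute v_2(x) by factoring powers of 2 out of the numerator and denominator: v_2(33/248) = -3. Step 2 — apply |x|_p = p^{-v_p(x)} = 2^{3} = 8.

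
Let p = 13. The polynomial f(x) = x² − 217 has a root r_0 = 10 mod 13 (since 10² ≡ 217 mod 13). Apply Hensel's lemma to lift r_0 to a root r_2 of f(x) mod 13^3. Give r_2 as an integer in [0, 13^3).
r_2 = 244 (mod 2197)

Hensel's recurrence: r_{i+1} = r_i − f(r_i)·(f′(r_i))^{-1} mod 13^{i+2}, with f′(x) = 2x. Iterate:
  r_0 = 10 (mod 13)
  r_1 = 75 (mod 169)
  r_2 = 244 (mod 2197)
Final: r_2 = 244, and one checks f(r_2) ≡ 0 mod 13^3.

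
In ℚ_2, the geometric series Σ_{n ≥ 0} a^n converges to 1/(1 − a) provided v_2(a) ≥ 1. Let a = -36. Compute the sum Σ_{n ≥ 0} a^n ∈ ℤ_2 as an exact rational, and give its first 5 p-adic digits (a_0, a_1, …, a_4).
Σ a^n = 1/(1 − a) = 1/37;  first 5 digits = (1, 0, 1, 1, 0)

v_2(a) = 2 ≥ 1, so the series converges in ℤ_2 to 1/(1 − a) = 1/(1 − (-36)) = 1/37. Expand this rational in ℤ_2: compute digits iteratively via d_i = x_i mod 2, x_{i+1} = (x_i − d_i)/2. The first 5 digits are (1, 0, 1, 1, 0).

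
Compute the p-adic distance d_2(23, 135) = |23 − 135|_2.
d_2(23, 135) = 1/16

Step 1 — x − y = 23 − 135 = -112. Step 2 — v_2(-112) = 4 (factor: -112 = −(2^4 · 7); the sign does not affect v_p). Step 3 — |x − y|_2 = 2^{-4} = 1/16.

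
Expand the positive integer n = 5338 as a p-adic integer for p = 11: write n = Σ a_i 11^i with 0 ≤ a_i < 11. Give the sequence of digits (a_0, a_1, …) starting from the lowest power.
(a_0, a_1, …) = (3, 1, 0, 4)

Repeated division by 11 gives the digits low-to-high: 5338 = 3 + 1·11^1 + 4·11^3. Digit sequence: (3, 1, 0, 4).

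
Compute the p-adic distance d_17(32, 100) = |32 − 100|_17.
d_17(32, 100) = 1/17

Step 1 — x − y = 32 − 100 = -68. Step 2 — v_17(-68) = 1 (factor: -68 = −(17^1 · 4); the sign does not affect v_p). Step 3 — |x − y|_17 = 17^{-1} = 1/17.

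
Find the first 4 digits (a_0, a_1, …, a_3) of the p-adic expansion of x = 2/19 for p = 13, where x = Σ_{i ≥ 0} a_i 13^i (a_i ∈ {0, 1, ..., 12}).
(a_0, …, a_3) = (9, 0, 2, 6)

v_13(2/19) = 0 (numerator and denominator both coprime to 13), so x ∈ ℤ_13^×. Compute digits iteratively via a_i = x_i mod 13, x_{i+1} = (x_i − a_i)/13, with x_0 = x:
  x_0 = 2/19;  a_0 = 9;  x_1 = (x_0 − 9)/13 = -13/19
  x_1 = -13/19;  a_1 = 0;  x_2 = (x_1 − 0)/13 = -1/19
  x_2 = -1/19;  a_2 = 2;  x_3 = (x_2 − 2)/13 = -3/19
  x_3 = -3/19;  a_3 = 6;  x_4 = (x_3 − 6)/13 = -9/19
Digits: (9, 0, 2, 6).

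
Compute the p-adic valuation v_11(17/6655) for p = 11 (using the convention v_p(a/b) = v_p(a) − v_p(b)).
v_11(17/6655) = -3

Factor powers of 11 from the numerator and denominator of the reduced fraction: 17 = 11^0 · 17 and 6655 = 11^3 · 5. Apply v_p(a/b) = v_p(a) − v_p(b): v_11(17/6655) = 0 − 3 = -3.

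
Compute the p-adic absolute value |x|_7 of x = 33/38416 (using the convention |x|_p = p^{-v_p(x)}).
|33/38416|_7 = 2401

Step 1 — compute v_7(x) by factoring powers of 7 out of the numerator and denominator: v_7(33/38416) = -4. Step 2 — apply |x|_p = p^{-v_p(x)} = 7^{4} = 2401.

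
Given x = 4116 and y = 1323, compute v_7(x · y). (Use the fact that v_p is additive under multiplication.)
v_7(5445468) = 5

v_p(x) = 3 (factor: 4116 = 7^3 · 12); v_p(y) = 2 (factor: 1323 = 7^2 · 27). Additivity: v_p(xy) = v_p(x) + v_p(y) = 3 + 2 = 5. (Direct check: xy = 5445468 = 7^5 · (324).)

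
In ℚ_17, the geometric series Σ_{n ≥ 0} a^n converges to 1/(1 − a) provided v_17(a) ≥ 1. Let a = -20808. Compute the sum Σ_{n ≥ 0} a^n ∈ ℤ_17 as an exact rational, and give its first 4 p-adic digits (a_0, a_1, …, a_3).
Σ a^n = 1/(1 − a) = 1/20809;  first 4 digits = (1, 0, 13, 12)

v_17(a) = 2 ≥ 1, so the series converges in ℤ_17 to 1/(1 − a) = 1/(1 − (-20808)) = 1/20809. Expand this rational in ℤ_17: compute digits iteratively via d_i = x_i mod 17, x_{i+1} = (x_i − d_i)/17. The first 4 digits are (1, 0, 13, 12).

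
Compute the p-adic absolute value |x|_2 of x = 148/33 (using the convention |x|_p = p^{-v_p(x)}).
|148/33|_2 = 1/4

Step 1 — compute v_2(x) by factoring powers of 2 out of the numerator and denominator: v_2(148/33) = 2. Step 2 — apply |x|_p = p^{-v_p(x)} = 2^{-2} = 1/4.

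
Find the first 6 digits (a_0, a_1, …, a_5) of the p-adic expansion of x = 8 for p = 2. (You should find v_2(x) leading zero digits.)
(a_0, …, a_5) = (0, 0, 0, 1, 0, 0)

v_2(8) = 3, so a_0 = ... = a_2 = 0. Factor out: x = 2^3 · u with u = 1 a unit in ℤ_2. Expand u iteratively via a_{v+i} = u_i mod 2, u_{i+1} = (u_i − a_{v+i})/2:
  u_0 = 1;  a_3 = 1;  u_1 = (u_0 − 1)/2 = 0
  u_1 = 0;  a_4 = 0;  u_2 = (u_1 − 0)/2 = 0
  u_2 = 0;  a_5 = 0;  u_3 = (u_2 − 0)/2 = 0
Digits: (0, 0, 0, 1, 0, 0).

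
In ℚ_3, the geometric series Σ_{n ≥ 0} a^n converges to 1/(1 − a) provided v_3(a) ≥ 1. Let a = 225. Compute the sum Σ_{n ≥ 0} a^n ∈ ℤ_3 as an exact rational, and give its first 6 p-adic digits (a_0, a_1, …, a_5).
Σ a^n = 1/(1 − a) = -1/224;  first 6 digits = (1, 0, 1, 2, 0, 2)

v_3(a) = 2 ≥ 1, so the series converges in ℤ_3 to 1/(1 − a) = 1/(1 − 225) = -1/224. Expand this rational in ℤ_3: compute digits iteratively via d_i = x_i mod 3, x_{i+1} = (x_i − d_i)/3. The first 6 digits are (1, 0, 1, 2, 0, 2).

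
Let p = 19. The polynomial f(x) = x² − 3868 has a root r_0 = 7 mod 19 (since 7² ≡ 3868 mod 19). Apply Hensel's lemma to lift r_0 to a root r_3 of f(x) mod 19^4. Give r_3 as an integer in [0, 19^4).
r_3 = 37076 (mod 130321)

Hensel's recurrence: r_{i+1} = r_i − f(r_i)·(f′(r_i))^{-1} mod 19^{i+2}, with f′(x) = 2x. Iterate:
  r_0 = 7 (mod 19)
  r_1 = 254 (mod 361)
  r_2 = 2781 (mod 6859)
  r_3 = 37076 (mod 130321)
Final: r_3 = 37076, and one checks f(r_3) ≡ 0 mod 19^4.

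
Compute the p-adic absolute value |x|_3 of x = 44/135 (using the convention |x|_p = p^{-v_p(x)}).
|44/135|_3 = 27

Step 1 — compute v_3(x) by factoring powers of 3 out of the numerator and denominator: v_3(44/135) = -3. Step 2 — apply |x|_p = p^{-v_p(x)} = 3^{3} = 27.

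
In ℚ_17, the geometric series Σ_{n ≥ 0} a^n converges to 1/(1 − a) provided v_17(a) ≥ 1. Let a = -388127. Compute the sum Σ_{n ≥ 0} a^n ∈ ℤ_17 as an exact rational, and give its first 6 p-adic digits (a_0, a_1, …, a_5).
Σ a^n = 1/(1 − a) = 1/388128;  first 6 digits = (1, 0, 0, 6, 12, 16)

v_17(a) = 3 ≥ 1, so the series converges in ℤ_17 to 1/(1 − a) = 1/(1 − (-388127)) = 1/388128. Expand this rational in ℤ_17: compute digits iteratively via d_i = x_i mod 17, x_{i+1} = (x_i − d_i)/17. The first 6 digits are (1, 0, 0, 6, 12, 16).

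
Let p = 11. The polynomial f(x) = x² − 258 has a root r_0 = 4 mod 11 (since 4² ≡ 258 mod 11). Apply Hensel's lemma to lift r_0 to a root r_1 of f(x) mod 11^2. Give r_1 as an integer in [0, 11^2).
r_1 = 4 (mod 121)

Hensel's recurrence: r_{i+1} = r_i − f(r_i)·(f′(r_i))^{-1} mod 11^{i+2}, with f′(x) = 2x. Iterate:
  r_0 = 4 (mod 11)
  r_1 = 4 (mod 121)
Final: r_1 = 4, and one checks f(r_1) ≡ 0 mod 11^2.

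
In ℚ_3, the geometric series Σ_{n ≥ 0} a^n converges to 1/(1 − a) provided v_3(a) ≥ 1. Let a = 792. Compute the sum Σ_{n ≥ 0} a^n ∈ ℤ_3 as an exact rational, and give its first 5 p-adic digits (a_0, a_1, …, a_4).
Σ a^n = 1/(1 − a) = -1/791;  first 5 digits = (1, 0, 1, 2, 1)

v_3(a) = 2 ≥ 1, so the series converges in ℤ_3 to 1/(1 − a) = 1/(1 − 792) = -1/791. Expand this rational in ℤ_3: compute digits iteratively via d_i = x_i mod 3, x_{i+1} = (x_i − d_i)/3. The first 5 digits are (1, 0, 1, 2, 1).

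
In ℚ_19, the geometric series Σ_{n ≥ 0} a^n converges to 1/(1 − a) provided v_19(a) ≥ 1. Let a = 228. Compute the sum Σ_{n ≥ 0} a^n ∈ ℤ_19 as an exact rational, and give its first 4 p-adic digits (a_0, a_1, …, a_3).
Σ a^n = 1/(1 − a) = -1/227;  first 4 digits = (1, 12, 11, 6)

v_19(a) = 1 ≥ 1, so the series converges in ℤ_19 to 1/(1 − a) = 1/(1 − 228) = -1/227. Expand this rational in ℤ_19: compute digits iteratively via d_i = x_i mod 19, x_{i+1} = (x_i − d_i)/19. The first 4 digits are (1, 12, 11, 6).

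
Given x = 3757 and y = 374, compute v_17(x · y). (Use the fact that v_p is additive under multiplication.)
v_17(1405118) = 3

v_p(x) = 2 (factor: 3757 = 17^2 · 13); v_p(y) = 1 (factor: 374 = 17^1 · 22). Additivity: v_p(xy) = v_p(x) + v_p(y) = 2 + 1 = 3. (Direct check: xy = 1405118 = 17^3 · (286).)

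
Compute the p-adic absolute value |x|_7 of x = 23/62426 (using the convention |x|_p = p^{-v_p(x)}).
|23/62426|_7 = 2401

Step 1 — compute v_7(x) by factoring powers of 7 out of the numerator and denominator: v_7(23/62426) = -4. Step 2 — apply |x|_p = p^{-v_p(x)} = 7^{4} = 2401.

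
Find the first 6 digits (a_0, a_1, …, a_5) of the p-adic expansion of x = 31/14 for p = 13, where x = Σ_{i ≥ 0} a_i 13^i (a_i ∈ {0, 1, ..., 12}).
(a_0, …, a_5) = (5, 10, 2, 10, 2, 10)

v_13(31/14) = 0 (numerator and denominator both coprime to 13), so x ∈ ℤ_13^×. Compute digits iteratively via a_i = x_i mod 13, x_{i+1} = (x_i − a_i)/13, with x_0 = x:
  x_0 = 31/14;  a_0 = 5;  x_1 = (x_0 − 5)/13 = -3/14
  x_1 = -3/14;  a_1 = 10;  x_2 = (x_1 − 10)/13 = -11/14
  x_2 = -11/14;  a_2 = 2;  x_3 = (x_2 − 2)/13 = -3/14
  x_3 = -3/14;  a_3 = 10;  x_4 = (x_3 − 10)/13 = -11/14
  x_4 = -11/14;  a_4 = 2;  x_5 = (x_4 − 2)/13 = -3/14
  x_5 = -3/14;  a_5 = 10;  x_6 = (x_5 − 10)/13 = -11/14
Digits: (5, 10, 2, 10, 2, 10).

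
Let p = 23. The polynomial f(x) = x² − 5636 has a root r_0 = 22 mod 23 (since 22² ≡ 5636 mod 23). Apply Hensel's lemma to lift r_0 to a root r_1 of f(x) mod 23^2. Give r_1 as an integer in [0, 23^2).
r_1 = 91 (mod 529)

Hensel's recurrence: r_{i+1} = r_i − f(r_i)·(f′(r_i))^{-1} mod 23^{i+2}, with f′(x) = 2x. Iterate:
  r_0 = 22 (mod 23)
  r_1 = 91 (mod 529)
Final: r_1 = 91, and one checks f(r_1) ≡ 0 mod 23^2.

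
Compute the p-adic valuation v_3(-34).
v_3(-34) = 0

v_3(n) is the largest exponent k such that 3^k divides n. Factor out: -34 = -3^0 · 34. (Sign doesn't affect v_p.) So v_3(-34) = 0.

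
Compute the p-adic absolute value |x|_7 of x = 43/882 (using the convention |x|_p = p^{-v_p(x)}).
|43/882|_7 = 49

Step 1 — compute v_7(x) by factoring powers of 7 out of the numerator and denominator: v_7(43/882) = -2. Step 2 — apply |x|_p = p^{-v_p(x)} = 7^{2} = 49.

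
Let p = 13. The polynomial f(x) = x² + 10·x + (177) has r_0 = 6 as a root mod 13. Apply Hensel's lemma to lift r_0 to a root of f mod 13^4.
r_3 = 4257 (mod 28561)

Hensel: r_{i+1} = r_i − f(r_i)·(f′(r_i))^{-1} mod 13^{i+2}, f′(x) = 2x + 10. Iterate:
  r_0 = 6 (mod 13)
  r_1 = 32 (mod 169)
  r_2 = 2060 (mod 2197)
  r_3 = 4257 (mod 28561)
Final: r = 4257 satisfies f(r) ≡ 0 mod 13^4.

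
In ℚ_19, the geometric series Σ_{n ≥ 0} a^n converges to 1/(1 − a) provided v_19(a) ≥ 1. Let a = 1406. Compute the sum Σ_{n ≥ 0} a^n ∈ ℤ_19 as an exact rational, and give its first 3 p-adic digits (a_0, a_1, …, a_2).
Σ a^n = 1/(1 − a) = -1/1405;  first 3 digits = (1, 17, 7)

v_19(a) = 1 ≥ 1, so the series converges in ℤ_19 to 1/(1 − a) = 1/(1 − 1406) = -1/1405. Expand this rational in ℤ_19: compute digits iteratively via d_i = x_i mod 19, x_{i+1} = (x_i − d_i)/19. The first 3 digits are (1, 17, 7).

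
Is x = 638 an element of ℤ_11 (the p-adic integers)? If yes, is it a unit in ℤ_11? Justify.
x ∈ ℤ_11 but not a unit; v_11(x) = 1 > 0

ℤ_11 = {x ∈ ℚ_11 : v_11(x) ≥ 0} and ℤ_11^× = {x ∈ ℤ_11 : v_11(x) = 0}. Here v_11(638) = v_11(num) − v_11(den) = 1; compare against these criteria.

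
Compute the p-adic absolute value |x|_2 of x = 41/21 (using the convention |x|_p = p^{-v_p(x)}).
|41/21|_2 = 1

Step 1 — compute v_2(x) by factoring powers of 2 out of the numerator and denominator: v_2(41/21) = 0. Step 2 — apply |x|_p = p^{-v_p(x)} = 2^{0} = 1.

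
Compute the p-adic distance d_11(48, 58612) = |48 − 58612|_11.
d_11(48, 58612) = 1/14641

Step 1 — x − y = 48 − 58612 = -58564. Step 2 — v_11(-58564) = 4 (factor: -58564 = −(11^4 · 4); the sign does not affect v_p). Step 3 — |x − y|_11 = 11^{-4} = 1/14641.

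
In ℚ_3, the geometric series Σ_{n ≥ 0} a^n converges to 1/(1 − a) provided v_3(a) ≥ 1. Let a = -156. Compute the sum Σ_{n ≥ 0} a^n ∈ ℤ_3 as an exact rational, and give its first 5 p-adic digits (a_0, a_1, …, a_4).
Σ a^n = 1/(1 − a) = 1/157;  first 5 digits = (1, 2, 1, 0, 2)

v_3(a) = 1 ≥ 1, so the series converges in ℤ_3 to 1/(1 − a) = 1/(1 − (-156)) = 1/157. Expand this rational in ℤ_3: compute digits iteratively via d_i = x_i mod 3, x_{i+1} = (x_i − d_i)/3. The first 5 digits are (1, 2, 1, 0, 2).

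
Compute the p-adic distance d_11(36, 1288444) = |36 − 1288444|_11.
d_11(36, 1288444) = 1/161051

Step 1 — x − y = 36 − 1288444 = -1288408. Step 2 — v_11(-1288408) = 5 (factor: -1288408 = −(11^5 · 8); the sign does not affect v_p). Step 3 — |x − y|_11 = 11^{-5} = 1/161051.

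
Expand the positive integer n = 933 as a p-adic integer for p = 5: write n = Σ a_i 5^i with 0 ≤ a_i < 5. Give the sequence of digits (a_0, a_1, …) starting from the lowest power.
(a_0, a_1, …) = (3, 1, 2, 2, 1)

Repeated division by 5 gives the digits low-to-high: 933 = 3 + 1·5^1 + 2·5^2 + 2·5^3 + 1·5^4. Digit sequence: (3, 1, 2, 2, 1).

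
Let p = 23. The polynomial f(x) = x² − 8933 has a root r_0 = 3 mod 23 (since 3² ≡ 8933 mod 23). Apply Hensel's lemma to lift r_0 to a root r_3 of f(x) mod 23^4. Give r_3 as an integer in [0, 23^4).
r_3 = 102353 (mod 279841)

Hensel's recurrence: r_{i+1} = r_i − f(r_i)·(f′(r_i))^{-1} mod 23^{i+2}, with f′(x) = 2x. Iterate:
  r_0 = 3 (mod 23)
  r_1 = 256 (mod 529)
  r_2 = 5017 (mod 12167)
  r_3 = 102353 (mod 279841)
Final: r_3 = 102353, and one checks f(r_3) ≡ 0 mod 23^4.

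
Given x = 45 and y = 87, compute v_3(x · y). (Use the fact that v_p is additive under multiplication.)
v_3(3915) = 3

v_p(x) = 2 (factor: 45 = 3^2 · 5); v_p(y) = 1 (factor: 87 = 3^1 · 29). Additivity: v_p(xy) = v_p(x) + v_p(y) = 2 + 1 = 3. (Direct check: xy = 3915 = 3^3 · (145).)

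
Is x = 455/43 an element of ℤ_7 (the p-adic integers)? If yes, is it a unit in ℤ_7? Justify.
x ∈ ℤ_7 but not a unit; v_7(x) = 1 > 0

ℤ_7 = {x ∈ ℚ_7 : v_7(x) ≥ 0} and ℤ_7^× = {x ∈ ℤ_7 : v_7(x) = 0}. Here v_7(455/43) = v_7(num) − v_7(den) = 1; compare against these criteria.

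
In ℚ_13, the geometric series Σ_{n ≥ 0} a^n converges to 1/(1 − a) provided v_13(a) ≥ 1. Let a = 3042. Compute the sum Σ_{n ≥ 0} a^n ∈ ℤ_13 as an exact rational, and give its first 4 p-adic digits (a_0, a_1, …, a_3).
Σ a^n = 1/(1 − a) = -1/3041;  first 4 digits = (1, 0, 5, 1)

v_13(a) = 2 ≥ 1, so the series converges in ℤ_13 to 1/(1 − a) = 1/(1 − 3042) = -1/3041. Expand this rational in ℤ_13: compute digits iteratively via d_i = x_i mod 13, x_{i+1} = (x_i − d_i)/13. The first 4 digits are (1, 0, 5, 1).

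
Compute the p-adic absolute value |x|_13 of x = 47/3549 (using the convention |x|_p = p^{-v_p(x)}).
|47/3549|_13 = 169

Step 1 — compute v_13(x) by factoring powers of 13 out of the numerator and denominator: v_13(47/3549) = -2. Step 2 — apply |x|_p = p^{-v_p(x)} = 13^{2} = 169.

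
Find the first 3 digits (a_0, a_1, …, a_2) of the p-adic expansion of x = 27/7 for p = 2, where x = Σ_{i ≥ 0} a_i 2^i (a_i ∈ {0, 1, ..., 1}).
(a_0, …, a_2) = (1, 0, 1)

v_2(27/7) = 0 (numerator and denominator both coprime to 2), so x ∈ ℤ_2^×. Compute digits iteratively via a_i = x_i mod 2, x_{i+1} = (x_i − a_i)/2, with x_0 = x:
  x_0 = 27/7;  a_0 = 1;  x_1 = (x_0 − 1)/2 = 10/7
  x_1 = 10/7;  a_1 = 0;  x_2 = (x_1 − 0)/2 = 5/7
  x_2 = 5/7;  a_2 = 1;  x_3 = (x_2 − 1)/2 = -1/7
Digits: (1, 0, 1).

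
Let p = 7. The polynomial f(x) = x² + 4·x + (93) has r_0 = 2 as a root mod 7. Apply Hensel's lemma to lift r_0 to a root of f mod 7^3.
r_2 = 240 (mod 343)

Hensel: r_{i+1} = r_i − f(r_i)·(f′(r_i))^{-1} mod 7^{i+2}, f′(x) = 2x + 4. Iterate:
  r_0 = 2 (mod 7)
  r_1 = 44 (mod 49)
  r_2 = 240 (mod 343)
Final: r = 240 satisfies f(r) ≡ 0 mod 7^3.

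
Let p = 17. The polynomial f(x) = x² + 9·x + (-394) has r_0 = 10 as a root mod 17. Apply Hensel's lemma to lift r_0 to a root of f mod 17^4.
r_3 = 38464 (mod 83521)

Hensel: r_{i+1} = r_i − f(r_i)·(f′(r_i))^{-1} mod 17^{i+2}, f′(x) = 2x + 9. Iterate:
  r_0 = 10 (mod 17)
  r_1 = 27 (mod 289)
  r_2 = 4073 (mod 4913)
  r_3 = 38464 (mod 83521)
Final: r = 38464 satisfies f(r) ≡ 0 mod 17^4.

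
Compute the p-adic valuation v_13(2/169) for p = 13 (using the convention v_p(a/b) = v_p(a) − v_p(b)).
v_13(2/169) = -2

Factor powers of 13 from the numerator and denominator of the reduced fraction: 2 = 13^0 · 2 and 169 = 13^2 · 1. Apply v_p(a/b) = v_p(a) − v_p(b): v_13(2/169) = 0 − 2 = -2.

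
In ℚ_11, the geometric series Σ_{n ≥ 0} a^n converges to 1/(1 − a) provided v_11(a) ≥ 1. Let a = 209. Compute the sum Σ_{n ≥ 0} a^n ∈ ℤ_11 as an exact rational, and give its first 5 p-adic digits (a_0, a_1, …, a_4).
Σ a^n = 1/(1 − a) = -1/208;  first 5 digits = (1, 8, 10, 5, 3)

v_11(a) = 1 ≥ 1, so the series converges in ℤ_11 to 1/(1 − a) = 1/(1 − 209) = -1/208. Expand this rational in ℤ_11: compute digits iteratively via d_i = x_i mod 11, x_{i+1} = (x_i − d_i)/11. The first 5 digits are (1, 8, 10, 5, 3).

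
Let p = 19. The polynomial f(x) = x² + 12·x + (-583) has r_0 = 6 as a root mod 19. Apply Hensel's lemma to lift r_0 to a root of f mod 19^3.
r_2 = 4794 (mod 6859)

Hensel: r_{i+1} = r_i − f(r_i)·(f′(r_i))^{-1} mod 19^{i+2}, f′(x) = 2x + 12. Iterate:
  r_0 = 6 (mod 19)
  r_1 = 101 (mod 361)
  r_2 = 4794 (mod 6859)
Final: r = 4794 satisfies f(r) ≡ 0 mod 19^3.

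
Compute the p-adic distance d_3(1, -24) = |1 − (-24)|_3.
d_3(1, -24) = 1

Step 1 — x − y = 1 − (-24) = 25. Step 2 — v_3(25) = 0 (factor: 25 = (3^0 · 25); the sign does not affect v_p). Step 3 — |x − y|_3 = 3^{0} = 1.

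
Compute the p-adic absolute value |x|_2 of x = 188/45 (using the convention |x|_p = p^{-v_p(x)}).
|188/45|_2 = 1/4

Step 1 — compute v_2(x) by factoring powers of 2 out of the numerator and denominator: v_2(188/45) = 2. Step 2 — apply |x|_p = p^{-v_p(x)} = 2^{-2} = 1/4.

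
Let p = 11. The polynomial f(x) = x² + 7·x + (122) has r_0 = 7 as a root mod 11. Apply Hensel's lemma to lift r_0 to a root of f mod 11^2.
r_1 = 106 (mod 121)

Hensel: r_{i+1} = r_i − f(r_i)·(f′(r_i))^{-1} mod 11^{i+2}, f′(x) = 2x + 7. Iterate:
  r_0 = 7 (mod 11)
  r_1 = 106 (mod 121)
Final: r = 106 satisfies f(r) ≡ 0 mod 11^2.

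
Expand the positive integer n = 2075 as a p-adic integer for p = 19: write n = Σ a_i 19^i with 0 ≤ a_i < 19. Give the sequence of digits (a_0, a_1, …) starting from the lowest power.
(a_0, a_1, …) = (4, 14, 5)

Repeated division by 19 gives the digits low-to-high: 2075 = 4 + 14·19^1 + 5·19^2. Digit sequence: (4, 14, 5).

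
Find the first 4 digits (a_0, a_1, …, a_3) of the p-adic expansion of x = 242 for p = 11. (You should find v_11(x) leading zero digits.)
(a_0, …, a_3) = (0, 0, 2, 0)

v_11(242) = 2, so a_0 = ... = a_1 = 0. Factor out: x = 11^2 · u with u = 2 a unit in ℤ_11. Expand u iteratively via a_{v+i} = u_i mod 11, u_{i+1} = (u_i − a_{v+i})/11:
  u_0 = 2;  a_2 = 2;  u_1 = (u_0 − 2)/11 = 0
  u_1 = 0;  a_3 = 0;  u_2 = (u_1 − 0)/11 = 0
Digits: (0, 0, 2, 0).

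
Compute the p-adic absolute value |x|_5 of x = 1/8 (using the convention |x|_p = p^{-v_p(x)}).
|1/8|_5 = 1

Step 1 — compute v_5(x) by factoring powers of 5 out of the numerator and denominator: v_5(1/8) = 0. Step 2 — apply |x|_p = p^{-v_p(x)} = 5^{0} = 1.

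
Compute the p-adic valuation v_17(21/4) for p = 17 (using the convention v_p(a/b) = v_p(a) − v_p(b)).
v_17(21/4) = 0

Factor powers of 17 from the numerator and denominator of the reduced fraction: 21 = 17^0 · 21 and 4 = 17^0 · 4. Apply v_p(a/b) = v_p(a) − v_p(b): v_17(21/4) = 0 − 0 = 0.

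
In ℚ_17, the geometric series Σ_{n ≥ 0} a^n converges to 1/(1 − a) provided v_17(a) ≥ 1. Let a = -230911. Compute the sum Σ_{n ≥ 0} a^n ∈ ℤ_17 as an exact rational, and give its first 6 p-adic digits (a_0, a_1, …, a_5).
Σ a^n = 1/(1 − a) = 1/230912;  first 6 digits = (1, 0, 0, 4, 14, 16)

v_17(a) = 3 ≥ 1, so the series converges in ℤ_17 to 1/(1 − a) = 1/(1 − (-230911)) = 1/230912. Expand this rational in ℤ_17: compute digits iteratively via d_i = x_i mod 17, x_{i+1} = (x_i − d_i)/17. The first 6 digits are (1, 0, 0, 4, 14, 16).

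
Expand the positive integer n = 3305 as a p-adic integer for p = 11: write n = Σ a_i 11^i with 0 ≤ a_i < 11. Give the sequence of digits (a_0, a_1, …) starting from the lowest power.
(a_0, a_1, …) = (5, 3, 5, 2)

Repeated division by 11 gives the digits low-to-high: 3305 = 5 + 3·11^1 + 5·11^2 + 2·11^3. Digit sequence: (5, 3, 5, 2).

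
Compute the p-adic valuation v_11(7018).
v_11(7018) = 2

v_11(n) is the largest exponent k such that 11^k divides n. Factor out: 7018 = 11^2 · 58. (Sign doesn't affect v_p.) So v_11(7018) = 2.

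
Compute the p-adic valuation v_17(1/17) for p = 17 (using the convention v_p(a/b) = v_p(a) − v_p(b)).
v_17(1/17) = -1

Factor powers of 17 from the numerator and denominator of the reduced fraction: 1 = 17^0 · 1 and 17 = 17^1 · 1. Apply v_p(a/b) = v_p(a) − v_p(b): v_17(1/17) = 0 − 1 = -1.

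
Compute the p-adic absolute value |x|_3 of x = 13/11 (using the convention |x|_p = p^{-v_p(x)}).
|13/11|_3 = 1

Step 1 — compute v_3(x) by factoring powers of 3 out of the numerator and denominator: v_3(13/11) = 0. Step 2 — apply |x|_p = p^{-v_p(x)} = 3^{0} = 1.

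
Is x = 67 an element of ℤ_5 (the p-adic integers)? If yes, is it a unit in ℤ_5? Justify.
x ∈ ℤ_5^× (unit); v_5(x) = 0

ℤ_5 = {x ∈ ℚ_5 : v_5(x) ≥ 0} and ℤ_5^× = {x ∈ ℤ_5 : v_5(x) = 0}. Here v_5(67) = v_5(num) − v_5(den) = 0; compare against these criteria.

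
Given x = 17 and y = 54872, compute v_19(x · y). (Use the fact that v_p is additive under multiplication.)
v_19(932824) = 3

v_p(x) = 0 (factor: 17 = 19^0 · 17); v_p(y) = 3 (factor: 54872 = 19^3 · 8). Additivity: v_p(xy) = v_p(x) + v_p(y) = 0 + 3 = 3. (Direct check: xy = 932824 = 19^3 · (136).)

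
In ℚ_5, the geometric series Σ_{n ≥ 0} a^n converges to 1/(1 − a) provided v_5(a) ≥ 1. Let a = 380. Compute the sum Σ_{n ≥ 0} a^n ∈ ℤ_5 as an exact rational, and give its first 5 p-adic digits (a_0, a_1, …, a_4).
Σ a^n = 1/(1 − a) = -1/379;  first 5 digits = (1, 1, 1, 4, 2)

v_5(a) = 1 ≥ 1, so the series converges in ℤ_5 to 1/(1 − a) = 1/(1 − 380) = -1/379. Expand this rational in ℤ_5: compute digits iteratively via d_i = x_i mod 5, x_{i+1} = (x_i − d_i)/5. The first 5 digits are (1, 1, 1, 4, 2).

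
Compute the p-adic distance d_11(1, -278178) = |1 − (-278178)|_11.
d_11(1, -278178) = 1/14641

Step 1 — x − y = 1 − (-278178) = 278179. Step 2 — v_11(278179) = 4 (factor: 278179 = (11^4 · 19); the sign does not affect v_p). Step 3 — |x − y|_11 = 11^{-4} = 1/14641.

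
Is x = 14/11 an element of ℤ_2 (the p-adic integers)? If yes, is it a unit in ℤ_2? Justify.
x ∈ ℤ_2 but not a unit; v_2(x) = 1 > 0

ℤ_2 = {x ∈ ℚ_2 : v_2(x) ≥ 0} and ℤ_2^× = {x ∈ ℤ_2 : v_2(x) = 0}. Here v_2(14/11) = v_2(num) − v_2(den) = 1; compare against these criteria.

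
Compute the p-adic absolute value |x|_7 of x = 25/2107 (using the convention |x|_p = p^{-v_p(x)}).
|25/2107|_7 = 49

Step 1 — compute v_7(x) by factoring powers of 7 out of the numerator and denominator: v_7(25/2107) = -2. Step 2 — apply |x|_p = p^{-v_p(x)} = 7^{2} = 49.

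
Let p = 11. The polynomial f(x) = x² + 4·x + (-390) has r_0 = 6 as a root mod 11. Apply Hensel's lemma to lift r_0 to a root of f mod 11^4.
r_3 = 12898 (mod 14641)

Hensel: r_{i+1} = r_i − f(r_i)·(f′(r_i))^{-1} mod 11^{i+2}, f′(x) = 2x + 4. Iterate:
  r_0 = 6 (mod 11)
  r_1 = 72 (mod 121)
  r_2 = 919 (mod 1331)
  r_3 = 12898 (mod 14641)
Final: r = 12898 satisfies f(r) ≡ 0 mod 11^4.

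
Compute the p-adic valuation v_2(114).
v_2(114) = 1

v_2(n) is the largest exponent k such that 2^k divides n. Factor out: 114 = 2^1 · 57. (Sign doesn't affect v_p.) So v_2(114) = 1.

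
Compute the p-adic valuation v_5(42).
v_5(42) = 0

v_5(n) is the largest exponent k such that 5^k divides n. Factor out: 42 = 5^0 · 42. (Sign doesn't affect v_p.) So v_5(42) = 0.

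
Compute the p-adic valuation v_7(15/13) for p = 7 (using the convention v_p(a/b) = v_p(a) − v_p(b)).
v_7(15/13) = 0

Factor powers of 7 from the numerator and denominator of the reduced fraction: 15 = 7^0 · 15 and 13 = 7^0 · 13. Apply v_p(a/b) = v_p(a) − v_p(b): v_7(15/13) = 0 − 0 = 0.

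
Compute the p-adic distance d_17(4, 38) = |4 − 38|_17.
d_17(4, 38) = 1/17

Step 1 — x − y = 4 − 38 = -34. Step 2 — v_17(-34) = 1 (factor: -34 = −(17^1 · 2); the sign does not affect v_p). Step 3 — |x − y|_17 = 17^{-1} = 1/17.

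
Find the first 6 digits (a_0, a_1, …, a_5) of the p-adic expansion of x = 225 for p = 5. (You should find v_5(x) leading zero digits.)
(a_0, …, a_5) = (0, 0, 4, 1, 0, 0)

v_5(225) = 2, so a_0 = ... = a_1 = 0. Factor out: x = 5^2 · u with u = 9 a unit in ℤ_5. Expand u iteratively via a_{v+i} = u_i mod 5, u_{i+1} = (u_i − a_{v+i})/5:
  u_0 = 9;  a_2 = 4;  u_1 = (u_0 − 4)/5 = 1
  u_1 = 1;  a_3 = 1;  u_2 = (u_1 − 1)/5 = 0
  u_2 = 0;  a_4 = 0;  u_3 = (u_2 − 0)/5 = 0
  u_3 = 0;  a_5 = 0;  u_4 = (u_3 − 0)/5 = 0
Digits: (0, 0, 4, 1, 0, 0).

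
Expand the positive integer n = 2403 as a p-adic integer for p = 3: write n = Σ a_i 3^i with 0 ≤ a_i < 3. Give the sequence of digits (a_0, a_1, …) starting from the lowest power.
(a_0, a_1, …) = (0, 0, 0, 2, 2, 0, 0, 1)

Repeated division by 3 gives the digits low-to-high: 2403 = 2·3^3 + 2·3^4 + 1·3^7. Digit sequence: (0, 0, 0, 2, 2, 0, 0, 1).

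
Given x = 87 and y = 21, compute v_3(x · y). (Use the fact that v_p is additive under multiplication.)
v_3(1827) = 2

v_p(x) = 1 (factor: 87 = 3^1 · 29); v_p(y) = 1 (factor: 21 = 3^1 · 7). Additivity: v_p(xy) = v_p(x) + v_p(y) = 1 + 1 = 2. (Direct check: xy = 1827 = 3^2 · (203).)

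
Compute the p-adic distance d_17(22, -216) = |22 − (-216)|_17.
d_17(22, -216) = 1/17

Step 1 — x − y = 22 − (-216) = 238. Step 2 — v_17(238) = 1 (factor: 238 = (17^1 · 14); the sign does not affect v_p). Step 3 — |x − y|_17 = 17^{-1} = 1/17.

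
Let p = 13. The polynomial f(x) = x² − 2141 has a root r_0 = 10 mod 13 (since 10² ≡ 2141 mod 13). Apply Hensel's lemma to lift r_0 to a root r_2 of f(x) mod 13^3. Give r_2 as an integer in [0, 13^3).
r_2 = 1726 (mod 2197)

Hensel's recurrence: r_{i+1} = r_i − f(r_i)·(f′(r_i))^{-1} mod 13^{i+2}, with f′(x) = 2x. Iterate:
  r_0 = 10 (mod 13)
  r_1 = 36 (mod 169)
  r_2 = 1726 (mod 2197)
Final: r_2 = 1726, and one checks f(r_2) ≡ 0 mod 13^3.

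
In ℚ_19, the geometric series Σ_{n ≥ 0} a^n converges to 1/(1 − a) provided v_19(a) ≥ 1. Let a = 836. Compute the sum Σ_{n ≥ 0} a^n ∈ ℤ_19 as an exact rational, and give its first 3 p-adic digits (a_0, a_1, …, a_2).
Σ a^n = 1/(1 − a) = -1/835;  first 3 digits = (1, 6, 0)

v_19(a) = 1 ≥ 1, so the series converges in ℤ_19 to 1/(1 − a) = 1/(1 − 836) = -1/835. Expand this rational in ℤ_19: compute digits iteratively via d_i = x_i mod 19, x_{i+1} = (x_i − d_i)/19. The first 3 digits are (1, 6, 0).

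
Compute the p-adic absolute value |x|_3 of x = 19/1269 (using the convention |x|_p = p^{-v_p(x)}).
|19/1269|_3 = 27

Step 1 — compute v_3(x) by factoring powers of 3 out of the numerator and denominator: v_3(19/1269) = -3. Step 2 — apply |x|_p = p^{-v_p(x)} = 3^{3} = 27.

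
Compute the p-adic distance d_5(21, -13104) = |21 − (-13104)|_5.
d_5(21, -13104) = 1/625

Step 1 — x − y = 21 − (-13104) = 13125. Step 2 — v_5(13125) = 4 (factor: 13125 = (5^4 · 21); the sign does not affect v_p). Step 3 — |x − y|_5 = 5^{-4} = 1/625.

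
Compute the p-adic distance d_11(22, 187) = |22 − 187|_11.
d_11(22, 187) = 1/11

Step 1 — x − y = 22 − 187 = -165. Step 2 — v_11(-165) = 1 (factor: -165 = −(11^1 · 15); the sign does not affect v_p). Step 3 — |x − y|_11 = 11^{-1} = 1/11.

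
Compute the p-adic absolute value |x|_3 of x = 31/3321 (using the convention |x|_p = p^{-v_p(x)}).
|31/3321|_3 = 81

Step 1 — compute v_3(x) by factoring powers of 3 out of the numerator and denominator: v_3(31/3321) = -4. Step 2 — apply |x|_p = p^{-v_p(x)} = 3^{4} = 81.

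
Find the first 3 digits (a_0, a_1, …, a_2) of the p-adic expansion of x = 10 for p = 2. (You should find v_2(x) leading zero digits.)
(a_0, …, a_2) = (0, 1, 0)

v_2(10) = 1, so a_0 = ... = a_0 = 0. Factor out: x = 2^1 · u with u = 5 a unit in ℤ_2. Expand u iteratively via a_{v+i} = u_i mod 2, u_{i+1} = (u_i − a_{v+i})/2:
  u_0 = 5;  a_1 = 1;  u_1 = (u_0 − 1)/2 = 2
  u_1 = 2;  a_2 = 0;  u_2 = (u_1 − 0)/2 = 1
Digits: (0, 1, 0).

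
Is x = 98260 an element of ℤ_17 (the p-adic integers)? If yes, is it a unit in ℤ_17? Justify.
x ∈ ℤ_17 but not a unit; v_17(x) = 3 > 0

ℤ_17 = {x ∈ ℚ_17 : v_17(x) ≥ 0} and ℤ_17^× = {x ∈ ℤ_17 : v_17(x) = 0}. Here v_17(98260) = v_17(num) − v_17(den) = 3; compare against these criteria.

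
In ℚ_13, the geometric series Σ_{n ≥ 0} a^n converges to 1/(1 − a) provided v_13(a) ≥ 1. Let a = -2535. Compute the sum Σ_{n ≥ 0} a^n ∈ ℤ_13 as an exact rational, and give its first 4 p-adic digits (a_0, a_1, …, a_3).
Σ a^n = 1/(1 − a) = 1/2536;  first 4 digits = (1, 0, 11, 11)

v_13(a) = 2 ≥ 1, so the series converges in ℤ_13 to 1/(1 − a) = 1/(1 − (-2535)) = 1/2536. Expand this rational in ℤ_13: compute digits iteratively via d_i = x_i mod 13, x_{i+1} = (x_i − d_i)/13. The first 4 digits are (1, 0, 11, 11).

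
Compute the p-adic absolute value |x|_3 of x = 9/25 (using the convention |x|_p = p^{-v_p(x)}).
|9/25|_3 = 1/9

Step 1 — compute v_3(x) by factoring powers of 3 out of the numerator and denominator: v_3(9/25) = 2. Step 2 — apply |x|_p = p^{-v_p(x)} = 3^{-2} = 1/9.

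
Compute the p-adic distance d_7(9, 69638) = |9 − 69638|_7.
d_7(9, 69638) = 1/2401

Step 1 — x − y = 9 − 69638 = -69629. Step 2 — v_7(-69629) = 4 (factor: -69629 = −(7^4 · 29); the sign does not affect v_p). Step 3 — |x − y|_7 = 7^{-4} = 1/2401.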